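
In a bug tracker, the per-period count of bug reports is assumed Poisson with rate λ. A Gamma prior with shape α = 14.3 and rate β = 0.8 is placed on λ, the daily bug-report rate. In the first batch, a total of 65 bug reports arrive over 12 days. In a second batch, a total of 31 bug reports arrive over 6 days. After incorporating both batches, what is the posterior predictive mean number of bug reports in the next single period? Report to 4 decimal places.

With a Gamma(shape α, rate β) prior, the Poisson likelihood is conjugate: the posterior is Gamma(α + ΣXᵢ, β + n).
After batch 1: Gamma(α+S, β+n) = Gamma(14.3+65, 0.8+12) = Gamma(79.3, 12.8).
After batch 2: Gamma(α+S, β+n) = Gamma(79.3+31, 12.8+6) = Gamma(110.3, 18.8).
The predictive distribution for one future period is NegBinom with mean α/β = 5.8670.

5.8670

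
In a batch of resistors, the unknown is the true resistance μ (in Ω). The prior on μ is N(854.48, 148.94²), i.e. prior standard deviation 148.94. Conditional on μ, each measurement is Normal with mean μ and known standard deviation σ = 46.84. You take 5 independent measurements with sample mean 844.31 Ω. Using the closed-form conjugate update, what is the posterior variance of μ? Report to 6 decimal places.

For Normal data with known variance σ², a Normal(μ₀, σ₀²) prior on μ is conjugate. Posterior precision = 1/σ₀² + n/σ²; posterior mean is the precision-weighted average of μ₀ and x̄.
σ₀² = 148.94² = 22183.1236, σ² = 46.84² = 2193.9856; σ² + n·σ₀² = 2193.9856 + 5·22183.1236 = 113109.6036.
Posterior precision = 1/σ₀² + n/σ² = 1/22183.1236 + 5/2193.9856 = (σ² + n·σ₀²)/(σ₀²σ²) = 113109.6036/(22183.1236·2193.9856); posterior variance σₙ² = σ₀²σ²/(σ² + n·σ₀²) = 22183.1236·2193.9856/113109.6036 = 430.285778.

430.285778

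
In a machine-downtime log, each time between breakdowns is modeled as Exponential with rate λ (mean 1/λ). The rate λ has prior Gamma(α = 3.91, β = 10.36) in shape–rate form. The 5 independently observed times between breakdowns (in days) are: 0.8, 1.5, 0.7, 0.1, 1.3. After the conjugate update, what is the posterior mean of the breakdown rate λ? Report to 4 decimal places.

With a Gamma(shape α, rate β) prior on the exponential rate λ, the posterior after n observations with total T = Σxᵢ is Gamma(α+n, β+T).
Sum of observations T = 4.4 days; n = 5.
Posterior: Gamma(3.91+5, 10.36+4.4) = Gamma(8.91, 14.76).
Posterior mean of λ = α/β = 8.91/14.76 = 0.6037.

0.6037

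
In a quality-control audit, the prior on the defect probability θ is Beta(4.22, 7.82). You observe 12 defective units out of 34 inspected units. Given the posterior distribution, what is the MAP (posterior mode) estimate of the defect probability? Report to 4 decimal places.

0.3456

The Beta prior is conjugate to a Binomial/Bernoulli likelihood; the update adds successes to α and failures to β.
Posterior: Beta(α+k, β+n−k) = Beta(4.22+12, 7.82+22) = Beta(16.22, 29.82).
Mode of Beta(a,b) for a,b>1 is (a−1)/(a+b−2) = 15.22/44.04 = 0.3456.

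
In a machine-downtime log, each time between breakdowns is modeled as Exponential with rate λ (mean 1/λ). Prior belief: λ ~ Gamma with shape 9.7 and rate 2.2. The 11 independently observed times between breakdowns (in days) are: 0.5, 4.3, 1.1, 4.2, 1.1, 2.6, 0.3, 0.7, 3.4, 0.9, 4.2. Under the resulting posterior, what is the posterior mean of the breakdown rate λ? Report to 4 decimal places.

With a Gamma(shape α, rate β) prior on the exponential rate λ, the posterior after n observations with total T = Σxᵢ is Gamma(α+n, β+T).
Sum of observations T = 23.3 days; n = 11.
Posterior: Gamma(9.7+11, 2.2+23.3) = Gamma(20.7, 25.5).
Posterior mean of λ = α/β = 20.7/25.5 = 0.8118.

0.8118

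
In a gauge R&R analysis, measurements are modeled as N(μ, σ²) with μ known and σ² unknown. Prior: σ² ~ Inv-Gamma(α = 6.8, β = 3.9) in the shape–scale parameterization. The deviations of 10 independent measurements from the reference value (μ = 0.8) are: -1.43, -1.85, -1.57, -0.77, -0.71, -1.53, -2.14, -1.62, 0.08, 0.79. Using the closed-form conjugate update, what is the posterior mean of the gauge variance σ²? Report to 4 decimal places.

With known mean μ and an Inverse-Gamma(α, β) prior on σ², the Normal likelihood is conjugate: posterior is Inv-Gamma(α + n/2, β + Σ(xᵢ−μ)²/2).
Σ(xᵢ−μ)² = (-1.43)² + (-1.85)² + (-1.57)² + (-0.77)² + (-0.71)² + (-1.53)² + (-2.14)² + (-1.62)² + (0.08)² + (0.79)² = 19.2047.
Posterior: Inv-Gamma(6.8 + 10/2, 3.9 + 19.2047/2) = Inv-Gamma(11.80, 13.50235).
E[σ²|data] = β/(α−1) = 13.50235/10.80 = 1.2502.

1.2502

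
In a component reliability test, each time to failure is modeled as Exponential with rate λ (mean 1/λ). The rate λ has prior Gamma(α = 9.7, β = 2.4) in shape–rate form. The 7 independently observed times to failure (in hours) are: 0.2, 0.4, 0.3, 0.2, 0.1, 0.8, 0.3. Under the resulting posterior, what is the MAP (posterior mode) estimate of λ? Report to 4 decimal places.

With a Gamma(shape α, rate β) prior on the exponential rate λ, the posterior after n observations with total T = Σxᵢ is Gamma(α+n, β+T).
Sum of observations T = 2.3 hours; n = 7.
Posterior: Gamma(9.7+7, 2.4+2.3) = Gamma(16.7, 4.7).
Mode = (α−1)/β = 3.3404.

3.3404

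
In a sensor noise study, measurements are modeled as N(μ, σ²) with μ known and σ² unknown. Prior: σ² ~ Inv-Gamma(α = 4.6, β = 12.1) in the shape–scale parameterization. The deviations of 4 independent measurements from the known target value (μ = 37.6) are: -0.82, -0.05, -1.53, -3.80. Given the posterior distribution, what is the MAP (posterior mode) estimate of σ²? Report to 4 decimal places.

With known mean μ and an Inverse-Gamma(α, β) prior on σ², the Normal likelihood is conjugate: posterior is Inv-Gamma(α + n/2, β + Σ(xᵢ−μ)²/2).
Σ(xᵢ−μ)² = (-0.82)² + (-0.05)² + (-1.53)² + (-3.80)² = 17.4558.
Posterior: Inv-Gamma(4.6 + 4/2, 12.1 + 17.4558/2) = Inv-Gamma(6.60, 20.82790).
Mode = β/(α+1) = 20.82790/7.60 = 2.7405.

2.7405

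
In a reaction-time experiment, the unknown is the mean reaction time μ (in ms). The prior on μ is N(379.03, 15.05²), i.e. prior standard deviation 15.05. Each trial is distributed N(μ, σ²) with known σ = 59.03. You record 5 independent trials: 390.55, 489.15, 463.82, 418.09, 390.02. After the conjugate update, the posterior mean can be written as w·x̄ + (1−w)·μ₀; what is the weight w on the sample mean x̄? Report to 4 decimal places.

For Normal data with known variance σ², a Normal(μ₀, σ₀²) prior on μ is conjugate. Posterior precision = 1/σ₀² + n/σ²; posterior mean is the precision-weighted average of μ₀ and x̄.
σ₀² = 15.05² = 226.5025, σ² = 59.03² = 3484.5409. Prior precision 1/σ₀² = 1/226.5025; data precision n/σ² = 5/3484.5409.
w = (n/σ²)/(1/σ₀² + n/σ²) = n·σ₀²/(σ² + n·σ₀²) = 5·226.5025/(3484.5409 + 5·226.5025) = 1132.5125/4617.0534 = 0.2453.

0.2453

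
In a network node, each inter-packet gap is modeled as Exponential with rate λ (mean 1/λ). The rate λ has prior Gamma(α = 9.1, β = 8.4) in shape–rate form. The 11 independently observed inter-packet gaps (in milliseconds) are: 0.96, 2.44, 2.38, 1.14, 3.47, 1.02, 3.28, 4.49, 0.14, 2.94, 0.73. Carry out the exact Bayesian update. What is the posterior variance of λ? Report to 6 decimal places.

0.020399

With a Gamma(shape α, rate β) prior on the exponential rate λ, the posterior after n observations with total T = Σxᵢ is Gamma(α+n, β+T).
Sum of observations T = 22.99 milliseconds; n = 11.
Posterior: Gamma(9.1+11, 8.4+22.99) = Gamma(20.1, 31.39).
Var = α/β² = 0.020399.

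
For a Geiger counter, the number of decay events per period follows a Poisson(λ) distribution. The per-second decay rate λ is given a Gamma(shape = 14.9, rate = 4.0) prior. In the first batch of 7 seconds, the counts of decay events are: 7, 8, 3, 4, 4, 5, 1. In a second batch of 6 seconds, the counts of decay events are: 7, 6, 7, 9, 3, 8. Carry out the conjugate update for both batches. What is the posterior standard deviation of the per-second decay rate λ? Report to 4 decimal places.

With a Gamma(shape α, rate β) prior, the Poisson likelihood is conjugate: the posterior is Gamma(α + ΣXᵢ, β + n).
Batch 1: sum of counts S = 32 over n = 7 seconds.
After batch 1: Gamma(α+S, β+n) = Gamma(14.9+32, 4.0+7) = Gamma(46.9, 11.0).
Batch 2: sum of counts S = 40 over n = 6 seconds.
After batch 2: Gamma(α+S, β+n) = Gamma(46.9+40, 11.0+6) = Gamma(86.9, 17.0).
SD = √α/β = √86.9/17.0 = 0.5484.

0.5484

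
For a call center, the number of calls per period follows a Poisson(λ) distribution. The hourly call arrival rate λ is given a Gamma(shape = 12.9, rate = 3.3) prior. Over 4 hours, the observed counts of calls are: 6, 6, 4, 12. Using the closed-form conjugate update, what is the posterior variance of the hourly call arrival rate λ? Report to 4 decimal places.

With a Gamma(shape α, rate β) prior, the Poisson likelihood is conjugate: the posterior is Gamma(α + ΣXᵢ, β + n).
Sum of counts S = 28 over n = 4 hours.
Posterior: Gamma(α+S, β+n) = Gamma(12.9+28, 3.3+4) = Gamma(40.9, 7.3).
Var = α/β² = 40.9/7.3² = 0.7675.

0.7675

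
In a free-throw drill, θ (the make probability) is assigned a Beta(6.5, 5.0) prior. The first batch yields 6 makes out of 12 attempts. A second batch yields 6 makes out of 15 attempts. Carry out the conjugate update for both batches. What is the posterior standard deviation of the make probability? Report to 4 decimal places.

The Beta prior is conjugate to a Binomial/Bernoulli likelihood; the update adds successes to α and failures to β.
After batch 1: Beta(6.5+6, 5.0+6) = Beta(12.5, 11.0).
After batch 2: Beta(12.5+6, 11.0+9) = Beta(18.5, 20.0).
Var = αβ/((α+β)²(α+β+1)) = 18.5·20.0/(38.5²·39.5) = 0.00631951; SD = √0.00631951 = 0.0795.

0.0795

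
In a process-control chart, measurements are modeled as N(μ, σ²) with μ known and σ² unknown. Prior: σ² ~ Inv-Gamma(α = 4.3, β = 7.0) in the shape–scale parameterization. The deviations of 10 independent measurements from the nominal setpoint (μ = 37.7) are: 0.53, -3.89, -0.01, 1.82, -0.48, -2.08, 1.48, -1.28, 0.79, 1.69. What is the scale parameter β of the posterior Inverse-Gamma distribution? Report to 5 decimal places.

22.29565

With known mean μ and an Inverse-Gamma(α, β) prior on σ², the Normal likelihood is conjugate: posterior is Inv-Gamma(α + n/2, β + Σ(xᵢ−μ)²/2).
Σ(xᵢ−μ)² = (0.53)² + (-3.89)² + (-0.01)² + (1.82)² + (-0.48)² + (-2.08)² + (1.48)² + (-1.28)² + (0.79)² + (1.69)² = 30.5913.
Posterior: Inv-Gamma(4.3 + 10/2, 7.0 + 30.5913/2) = Inv-Gamma(9.30, 22.29565).
Posterior β = 22.29565.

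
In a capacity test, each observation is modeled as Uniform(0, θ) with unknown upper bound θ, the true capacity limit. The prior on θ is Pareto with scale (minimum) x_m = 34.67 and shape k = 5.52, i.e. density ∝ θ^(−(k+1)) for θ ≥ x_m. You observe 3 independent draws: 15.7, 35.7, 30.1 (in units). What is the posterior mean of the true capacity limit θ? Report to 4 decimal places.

40.4473

A Pareto(scale x_m, shape k) prior on the upper bound θ of Uniform(0, θ) is conjugate: posterior is Pareto(max(x_m, max xᵢ), k + n).
Sample maximum = 35.7; prior scale x_m = 34.67 → posterior scale = max = 35.70.
Posterior shape = 5.52 + 3 = 8.52.
E[θ|data] = k·x_m/(k−1) = 8.52·35.70/7.52 = 40.4473.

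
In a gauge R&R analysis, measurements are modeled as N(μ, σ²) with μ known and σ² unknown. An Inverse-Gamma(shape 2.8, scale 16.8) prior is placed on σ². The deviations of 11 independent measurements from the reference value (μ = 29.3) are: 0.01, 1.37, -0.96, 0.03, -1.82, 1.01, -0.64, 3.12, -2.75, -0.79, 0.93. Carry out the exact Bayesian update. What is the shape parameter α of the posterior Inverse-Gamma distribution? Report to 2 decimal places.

With known mean μ and an Inverse-Gamma(α, β) prior on σ², the Normal likelihood is conjugate: posterior is Inv-Gamma(α + n/2, β + Σ(xᵢ−μ)²/2).
Σ(xᵢ−μ)² = (0.01)² + (1.37)² + (-0.96)² + (0.03)² + (-1.82)² + (1.01)² + (-0.64)² + (3.12)² + (-2.75)² + (-0.79)² + (0.93)² = 26.3275.
Posterior: Inv-Gamma(2.8 + 11/2, 16.8 + 26.3275/2) = Inv-Gamma(8.30, 29.96375).
Posterior α = 8.30.

8.30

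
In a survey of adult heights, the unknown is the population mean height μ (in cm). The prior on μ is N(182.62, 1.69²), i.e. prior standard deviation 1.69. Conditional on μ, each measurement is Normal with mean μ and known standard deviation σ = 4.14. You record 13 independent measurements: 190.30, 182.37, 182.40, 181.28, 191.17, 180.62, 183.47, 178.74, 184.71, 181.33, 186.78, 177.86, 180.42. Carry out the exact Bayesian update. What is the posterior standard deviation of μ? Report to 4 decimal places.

For Normal data with known variance σ², a Normal(μ₀, σ₀²) prior on μ is conjugate. Posterior precision = 1/σ₀² + n/σ²; posterior mean is the precision-weighted average of μ₀ and x̄.
σ₀² = 1.69² = 2.8561, σ² = 4.14² = 17.1396; σ² + n·σ₀² = 17.1396 + 13·2.8561 = 54.2689.
Posterior precision = 1/σ₀² + n/σ² = 1/2.8561 + 13/17.1396 = (σ² + n·σ₀²)/(σ₀²σ²) = 54.2689/(2.8561·17.1396); posterior variance σₙ² = σ₀²σ²/(σ² + n·σ₀²) = 2.8561·17.1396/54.2689 = 0.902034.
Posterior SD = √σₙ² = √(2.8561·17.1396/54.2689) = 0.9498.

0.9498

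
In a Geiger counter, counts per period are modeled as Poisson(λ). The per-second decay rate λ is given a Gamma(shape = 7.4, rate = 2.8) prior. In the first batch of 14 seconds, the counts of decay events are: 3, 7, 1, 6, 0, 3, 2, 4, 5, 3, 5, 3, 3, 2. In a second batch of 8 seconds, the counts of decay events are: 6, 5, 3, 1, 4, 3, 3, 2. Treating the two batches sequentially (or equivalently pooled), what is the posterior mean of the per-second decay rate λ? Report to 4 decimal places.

3.2823

With a Gamma(shape α, rate β) prior, the Poisson likelihood is conjugate: the posterior is Gamma(α + ΣXᵢ, β + n).
Batch 1: sum of counts S = 47 over n = 14 seconds.
After batch 1: Gamma(α+S, β+n) = Gamma(7.4+47, 2.8+14) = Gamma(54.4, 16.8).
Batch 2: sum of counts S = 27 over n = 8 seconds.
After batch 2: Gamma(α+S, β+n) = Gamma(54.4+27, 16.8+8) = Gamma(81.4, 24.8).
Posterior mean = α/β = 81.4/24.8 = 3.2823.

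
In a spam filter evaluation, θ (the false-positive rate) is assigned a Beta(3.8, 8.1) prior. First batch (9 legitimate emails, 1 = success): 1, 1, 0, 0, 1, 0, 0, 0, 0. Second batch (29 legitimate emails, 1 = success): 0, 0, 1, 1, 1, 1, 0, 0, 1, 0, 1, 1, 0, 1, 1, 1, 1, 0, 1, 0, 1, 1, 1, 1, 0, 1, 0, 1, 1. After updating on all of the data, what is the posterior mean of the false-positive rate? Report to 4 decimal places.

The Beta prior is conjugate to a Binomial/Bernoulli likelihood; the update adds successes to α and failures to β.
After batch 1: Beta(3.8+3, 8.1+6) = Beta(6.8, 14.1).
After batch 2: Beta(6.8+19, 14.1+10) = Beta(25.8, 24.1).
Posterior mean = α/(α+β) = 25.8/49.9 = 0.5170.

0.5170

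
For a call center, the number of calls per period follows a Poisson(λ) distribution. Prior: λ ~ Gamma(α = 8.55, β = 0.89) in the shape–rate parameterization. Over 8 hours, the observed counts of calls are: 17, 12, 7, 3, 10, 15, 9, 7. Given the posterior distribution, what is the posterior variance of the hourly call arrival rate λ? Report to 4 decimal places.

With a Gamma(shape α, rate β) prior, the Poisson likelihood is conjugate: the posterior is Gamma(α + ΣXᵢ, β + n).
Sum of counts S = 80 over n = 8 hours.
Posterior: Gamma(α+S, β+n) = Gamma(8.55+80, 0.89+8) = Gamma(88.55, 8.89).
Var = α/β² = 88.55/8.89² = 1.1204.

1.1204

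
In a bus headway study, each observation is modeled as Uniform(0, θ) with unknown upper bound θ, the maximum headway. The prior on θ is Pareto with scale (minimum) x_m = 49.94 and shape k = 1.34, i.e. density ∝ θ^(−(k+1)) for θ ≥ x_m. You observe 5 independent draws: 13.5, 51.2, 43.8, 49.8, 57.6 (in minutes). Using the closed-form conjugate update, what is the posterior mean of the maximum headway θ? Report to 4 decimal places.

A Pareto(scale x_m, shape k) prior on the upper bound θ of Uniform(0, θ) is conjugate: posterior is Pareto(max(x_m, max xᵢ), k + n).
Sample maximum = 57.6; prior scale x_m = 49.94 → posterior scale = max = 57.60.
Posterior shape = 1.34 + 5 = 6.34.
E[θ|data] = k·x_m/(k−1) = 6.34·57.60/5.34 = 68.3865.

68.3865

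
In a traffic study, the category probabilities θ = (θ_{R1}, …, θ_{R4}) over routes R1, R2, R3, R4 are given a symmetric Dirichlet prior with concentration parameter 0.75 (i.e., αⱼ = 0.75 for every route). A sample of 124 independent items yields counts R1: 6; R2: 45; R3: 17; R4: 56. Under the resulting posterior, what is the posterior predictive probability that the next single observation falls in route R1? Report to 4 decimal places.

0.0531

The Dirichlet prior is conjugate to the Multinomial likelihood: each posterior αⱼ = prior αⱼ + observed count nⱼ.
Posterior concentration: (6.75, 45.75, 17.75, 56.75), total = 127.00.
P(next = R1 | data) = α_{R1}/Σα = 0.0531.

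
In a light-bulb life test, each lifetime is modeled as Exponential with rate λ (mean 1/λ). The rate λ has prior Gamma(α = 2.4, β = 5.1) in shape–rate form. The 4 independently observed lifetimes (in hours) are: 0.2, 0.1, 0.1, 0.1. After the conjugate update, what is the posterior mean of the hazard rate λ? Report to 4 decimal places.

1.1429

With a Gamma(shape α, rate β) prior on the exponential rate λ, the posterior after n observations with total T = Σxᵢ is Gamma(α+n, β+T).
Sum of observations T = 0.5 hours; n = 4.
Posterior: Gamma(2.4+4, 5.1+0.5) = Gamma(6.4, 5.6).
Posterior mean of λ = α/β = 6.4/5.6 = 1.1429.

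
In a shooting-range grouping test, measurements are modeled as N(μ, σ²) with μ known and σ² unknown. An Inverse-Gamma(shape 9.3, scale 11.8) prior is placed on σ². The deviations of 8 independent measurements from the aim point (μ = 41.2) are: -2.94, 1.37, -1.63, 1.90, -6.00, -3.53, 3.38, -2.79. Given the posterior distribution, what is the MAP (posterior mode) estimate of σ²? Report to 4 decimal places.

3.7782

With known mean μ and an Inverse-Gamma(α, β) prior on σ², the Normal likelihood is conjugate: posterior is Inv-Gamma(α + n/2, β + Σ(xᵢ−μ)²/2).
Σ(xᵢ−μ)² = (-2.94)² + (1.37)² + (-1.63)² + (1.90)² + (-6.00)² + (-3.53)² + (3.38)² + (-2.79)² = 84.4568.
Posterior: Inv-Gamma(9.3 + 8/2, 11.8 + 84.4568/2) = Inv-Gamma(13.30, 54.02840).
Mode = β/(α+1) = 54.02840/14.30 = 3.7782.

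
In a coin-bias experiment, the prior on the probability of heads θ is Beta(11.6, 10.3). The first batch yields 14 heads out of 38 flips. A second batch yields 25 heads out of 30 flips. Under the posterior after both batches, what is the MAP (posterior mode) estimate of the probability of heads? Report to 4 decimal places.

0.5643

The Beta prior is conjugate to a Binomial/Bernoulli likelihood; the update adds successes to α and failures to β.
After batch 1: Beta(11.6+14, 10.3+24) = Beta(25.6, 34.3).
After batch 2: Beta(25.6+25, 34.3+5) = Beta(50.6, 39.3).
Mode of Beta(a,b) for a,b>1 is (a−1)/(a+b−2) = 49.6/87.9 = 0.5643.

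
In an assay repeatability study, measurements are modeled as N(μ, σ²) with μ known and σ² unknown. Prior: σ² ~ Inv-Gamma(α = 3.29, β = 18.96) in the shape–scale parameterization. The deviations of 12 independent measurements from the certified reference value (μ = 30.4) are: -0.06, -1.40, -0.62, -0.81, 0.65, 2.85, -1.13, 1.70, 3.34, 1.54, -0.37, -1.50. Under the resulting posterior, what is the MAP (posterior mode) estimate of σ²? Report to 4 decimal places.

With known mean μ and an Inverse-Gamma(α, β) prior on σ², the Normal likelihood is conjugate: posterior is Inv-Gamma(α + n/2, β + Σ(xᵢ−μ)²/2).
Σ(xᵢ−μ)² = (-0.06)² + (-1.40)² + (-0.62)² + (-0.81)² + (0.65)² + (2.85)² + (-1.13)² + (1.70)² + (3.34)² + (1.54)² + (-0.37)² + (-1.50)² = 31.6301.
Posterior: Inv-Gamma(3.29 + 12/2, 18.96 + 31.6301/2) = Inv-Gamma(9.29, 34.77505).
Mode = β/(α+1) = 34.77505/10.29 = 3.3795.

3.3795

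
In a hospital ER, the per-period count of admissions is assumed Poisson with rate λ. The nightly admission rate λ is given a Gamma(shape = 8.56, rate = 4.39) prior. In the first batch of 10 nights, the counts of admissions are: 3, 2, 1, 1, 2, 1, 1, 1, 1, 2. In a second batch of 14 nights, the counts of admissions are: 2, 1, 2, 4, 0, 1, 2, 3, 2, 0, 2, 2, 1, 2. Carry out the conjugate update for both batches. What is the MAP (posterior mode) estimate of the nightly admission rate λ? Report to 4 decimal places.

With a Gamma(shape α, rate β) prior, the Poisson likelihood is conjugate: the posterior is Gamma(α + ΣXᵢ, β + n).
Batch 1: sum of counts S = 15 over n = 10 nights.
After batch 1: Gamma(α+S, β+n) = Gamma(8.56+15, 4.39+10) = Gamma(23.56, 14.39).
Batch 2: sum of counts S = 24 over n = 14 nights.
After batch 2: Gamma(α+S, β+n) = Gamma(23.56+24, 14.39+14) = Gamma(47.56, 28.39).
Mode of Gamma(α,β) for α≥1 is (α−1)/β = 46.56/28.39 = 1.6400.

1.6400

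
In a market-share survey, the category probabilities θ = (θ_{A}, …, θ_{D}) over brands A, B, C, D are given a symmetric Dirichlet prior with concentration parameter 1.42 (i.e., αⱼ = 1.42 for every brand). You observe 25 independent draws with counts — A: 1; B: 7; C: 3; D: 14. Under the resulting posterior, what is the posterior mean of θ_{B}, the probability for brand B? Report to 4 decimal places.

The Dirichlet prior is conjugate to the Multinomial likelihood: each posterior αⱼ = prior αⱼ + observed count nⱼ.
Posterior concentration: (2.42, 8.42, 4.42, 15.42), total = 30.68.
E[θ_{B}|data] = α_{B}/Σα = 8.42/30.68 = 0.2744.

0.2744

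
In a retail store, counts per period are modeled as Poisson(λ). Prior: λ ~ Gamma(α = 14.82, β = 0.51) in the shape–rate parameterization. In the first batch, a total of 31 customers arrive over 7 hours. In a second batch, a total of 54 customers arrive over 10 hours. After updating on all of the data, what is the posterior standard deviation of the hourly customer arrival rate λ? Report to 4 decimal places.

With a Gamma(shape α, rate β) prior, the Poisson likelihood is conjugate: the posterior is Gamma(α + ΣXᵢ, β + n).
After batch 1: Gamma(α+S, β+n) = Gamma(14.82+31, 0.51+7) = Gamma(45.82, 7.51).
After batch 2: Gamma(α+S, β+n) = Gamma(45.82+54, 7.51+10) = Gamma(99.82, 17.51).
SD = √α/β = √99.82/17.51 = 0.5706.

0.5706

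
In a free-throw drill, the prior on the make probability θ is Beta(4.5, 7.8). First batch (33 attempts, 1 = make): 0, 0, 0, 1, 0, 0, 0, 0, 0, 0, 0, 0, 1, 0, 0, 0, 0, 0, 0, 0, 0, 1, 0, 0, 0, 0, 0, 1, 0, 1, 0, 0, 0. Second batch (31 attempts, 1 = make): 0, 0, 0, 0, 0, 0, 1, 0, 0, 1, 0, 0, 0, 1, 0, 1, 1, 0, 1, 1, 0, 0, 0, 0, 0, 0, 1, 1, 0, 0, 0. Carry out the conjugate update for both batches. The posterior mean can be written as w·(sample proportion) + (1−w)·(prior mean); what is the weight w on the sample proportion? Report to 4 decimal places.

The Beta prior is conjugate to a Binomial/Bernoulli likelihood; the update adds successes to α and failures to β.
Total number of attempts: n = 33 + 31 = 64.
Posterior mean = (α₀+k)/(α₀+β₀+n) = [n/(α₀+β₀+n)]·(k/n) + [(α₀+β₀)/(α₀+β₀+n)]·α₀/(α₀+β₀), so only n and the prior enter the weight.
The weight on the data is w = n/(α₀+β₀+n) = 64/(4.5+7.8+64) = 64/76.3 = 0.8388.

0.8388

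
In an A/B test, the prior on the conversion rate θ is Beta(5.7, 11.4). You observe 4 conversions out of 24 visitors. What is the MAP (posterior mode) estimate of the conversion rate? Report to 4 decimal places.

0.2225

The Beta prior is conjugate to a Binomial/Bernoulli likelihood; the update adds successes to α and failures to β.
Posterior: Beta(α+k, β+n−k) = Beta(5.7+4, 11.4+20) = Beta(9.7, 31.4).
Mode of Beta(a,b) for a,b>1 is (a−1)/(a+b−2) = 8.7/39.1 = 0.2225.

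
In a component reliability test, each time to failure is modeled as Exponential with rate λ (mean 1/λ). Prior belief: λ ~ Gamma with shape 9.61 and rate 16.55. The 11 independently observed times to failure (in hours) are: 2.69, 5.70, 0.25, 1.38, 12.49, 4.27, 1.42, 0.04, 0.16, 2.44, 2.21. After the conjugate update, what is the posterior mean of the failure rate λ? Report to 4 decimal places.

With a Gamma(shape α, rate β) prior on the exponential rate λ, the posterior after n observations with total T = Σxᵢ is Gamma(α+n, β+T).
Sum of observations T = 33.05 hours; n = 11.
Posterior: Gamma(9.61+11, 16.55+33.05) = Gamma(20.61, 49.60).
Posterior mean of λ = α/β = 20.61/49.60 = 0.4155.

0.4155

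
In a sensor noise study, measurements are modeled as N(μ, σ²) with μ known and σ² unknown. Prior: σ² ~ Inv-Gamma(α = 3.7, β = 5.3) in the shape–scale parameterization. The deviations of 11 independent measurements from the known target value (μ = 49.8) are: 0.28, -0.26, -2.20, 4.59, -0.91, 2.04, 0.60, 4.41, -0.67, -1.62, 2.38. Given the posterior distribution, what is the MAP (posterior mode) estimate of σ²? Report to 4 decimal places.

With known mean μ and an Inverse-Gamma(α, β) prior on σ², the Normal likelihood is conjugate: posterior is Inv-Gamma(α + n/2, β + Σ(xᵢ−μ)²/2).
Σ(xᵢ−μ)² = (0.28)² + (-0.26)² + (-2.20)² + (4.59)² + (-0.91)² + (2.04)² + (0.60)² + (4.41)² + (-0.67)² + (-1.62)² + (2.38)² = 59.5896.
Posterior: Inv-Gamma(3.7 + 11/2, 5.3 + 59.5896/2) = Inv-Gamma(9.20, 35.09480).
Mode = β/(α+1) = 35.09480/10.20 = 3.4407.

3.4407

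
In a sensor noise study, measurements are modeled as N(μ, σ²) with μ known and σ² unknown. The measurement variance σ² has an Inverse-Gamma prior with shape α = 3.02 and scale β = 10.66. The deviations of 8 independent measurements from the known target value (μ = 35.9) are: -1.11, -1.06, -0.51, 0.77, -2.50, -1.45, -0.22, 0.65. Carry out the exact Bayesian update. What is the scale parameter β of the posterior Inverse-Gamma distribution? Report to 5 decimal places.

16.67605

With known mean μ and an Inverse-Gamma(α, β) prior on σ², the Normal likelihood is conjugate: posterior is Inv-Gamma(α + n/2, β + Σ(xᵢ−μ)²/2).
Σ(xᵢ−μ)² = (-1.11)² + (-1.06)² + (-0.51)² + (0.77)² + (-2.50)² + (-1.45)² + (-0.22)² + (0.65)² = 12.0321.
Posterior: Inv-Gamma(3.02 + 8/2, 10.66 + 12.0321/2) = Inv-Gamma(7.02, 16.67605).
Posterior β = 16.67605.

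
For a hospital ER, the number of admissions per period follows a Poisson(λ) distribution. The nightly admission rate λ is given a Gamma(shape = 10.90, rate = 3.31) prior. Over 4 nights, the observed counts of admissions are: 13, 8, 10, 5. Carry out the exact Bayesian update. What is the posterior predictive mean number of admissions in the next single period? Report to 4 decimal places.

6.4159

With a Gamma(shape α, rate β) prior, the Poisson likelihood is conjugate: the posterior is Gamma(α + ΣXᵢ, β + n).
Sum of counts S = 36 over n = 4 nights.
Posterior: Gamma(α+S, β+n) = Gamma(10.90+36, 3.31+4) = Gamma(46.90, 7.31).
The predictive distribution for one future period is NegBinom with mean α/β = 6.4159.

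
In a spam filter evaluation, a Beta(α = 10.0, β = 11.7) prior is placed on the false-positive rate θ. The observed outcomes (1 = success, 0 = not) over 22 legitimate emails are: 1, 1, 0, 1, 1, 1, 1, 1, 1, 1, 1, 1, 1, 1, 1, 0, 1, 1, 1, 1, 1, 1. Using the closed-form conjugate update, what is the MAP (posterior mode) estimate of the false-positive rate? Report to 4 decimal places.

0.6954

The Beta prior is conjugate to a Binomial/Bernoulli likelihood; the update adds successes to α and failures to β.
Posterior: Beta(α+k, β+n−k) = Beta(10.0+20, 11.7+2) = Beta(30.0, 13.7).
Mode of Beta(a,b) for a,b>1 is (a−1)/(a+b−2) = 29.0/41.7 = 0.6954.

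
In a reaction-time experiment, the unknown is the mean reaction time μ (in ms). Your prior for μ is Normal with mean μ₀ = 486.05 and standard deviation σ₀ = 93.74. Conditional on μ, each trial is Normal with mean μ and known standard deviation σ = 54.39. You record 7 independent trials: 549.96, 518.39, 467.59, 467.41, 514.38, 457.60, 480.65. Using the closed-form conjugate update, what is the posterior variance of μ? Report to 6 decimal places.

For Normal data with known variance σ², a Normal(μ₀, σ₀²) prior on μ is conjugate. Posterior precision = 1/σ₀² + n/σ²; posterior mean is the precision-weighted average of μ₀ and x̄.
σ₀² = 93.74² = 8787.1876, σ² = 54.39² = 2958.2721; σ² + n·σ₀² = 2958.2721 + 7·8787.1876 = 64468.5853.
Posterior precision = 1/σ₀² + n/σ² = 1/8787.1876 + 7/2958.2721 = (σ² + n·σ₀²)/(σ₀²σ²) = 64468.5853/(8787.1876·2958.2721); posterior variance σₙ² = σ₀²σ²/(σ² + n·σ₀²) = 8787.1876·2958.2721/64468.5853 = 403.217967.

403.217967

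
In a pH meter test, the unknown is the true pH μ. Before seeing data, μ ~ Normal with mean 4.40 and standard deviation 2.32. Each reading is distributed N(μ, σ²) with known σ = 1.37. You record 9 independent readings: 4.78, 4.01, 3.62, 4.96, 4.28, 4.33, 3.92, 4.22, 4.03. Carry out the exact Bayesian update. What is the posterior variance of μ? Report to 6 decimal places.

For Normal data with known variance σ², a Normal(μ₀, σ₀²) prior on μ is conjugate. Posterior precision = 1/σ₀² + n/σ²; posterior mean is the precision-weighted average of μ₀ and x̄.
σ₀² = 2.32² = 5.3824, σ² = 1.37² = 1.8769; σ² + n·σ₀² = 1.8769 + 9·5.3824 = 50.3185.
Posterior precision = 1/σ₀² + n/σ² = 1/5.3824 + 9/1.8769 = (σ² + n·σ₀²)/(σ₀²σ²) = 50.3185/(5.3824·1.8769); posterior variance σₙ² = σ₀²σ²/(σ² + n·σ₀²) = 5.3824·1.8769/50.3185 = 0.200766.

0.200766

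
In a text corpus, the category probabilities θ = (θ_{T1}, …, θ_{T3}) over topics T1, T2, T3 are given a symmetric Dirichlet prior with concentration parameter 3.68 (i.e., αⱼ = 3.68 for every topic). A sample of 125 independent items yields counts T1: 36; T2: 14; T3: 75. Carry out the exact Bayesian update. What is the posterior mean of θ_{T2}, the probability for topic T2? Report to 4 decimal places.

0.1300

The Dirichlet prior is conjugate to the Multinomial likelihood: each posterior αⱼ = prior αⱼ + observed count nⱼ.
Posterior concentration: (39.68, 17.68, 78.68), total = 136.04.
E[θ_{T2}|data] = α_{T2}/Σα = 17.68/136.04 = 0.1300.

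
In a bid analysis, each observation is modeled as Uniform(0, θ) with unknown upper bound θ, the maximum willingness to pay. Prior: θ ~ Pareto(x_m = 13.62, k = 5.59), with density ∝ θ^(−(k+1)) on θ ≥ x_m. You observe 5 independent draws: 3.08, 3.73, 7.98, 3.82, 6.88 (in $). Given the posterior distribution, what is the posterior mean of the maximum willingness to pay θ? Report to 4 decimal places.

15.0402

A Pareto(scale x_m, shape k) prior on the upper bound θ of Uniform(0, θ) is conjugate: posterior is Pareto(max(x_m, max xᵢ), k + n).
Sample maximum = 7.98; prior scale x_m = 13.62 → posterior scale = max = 13.62.
Posterior shape = 5.59 + 5 = 10.59.
E[θ|data] = k·x_m/(k−1) = 10.59·13.62/9.59 = 15.0402.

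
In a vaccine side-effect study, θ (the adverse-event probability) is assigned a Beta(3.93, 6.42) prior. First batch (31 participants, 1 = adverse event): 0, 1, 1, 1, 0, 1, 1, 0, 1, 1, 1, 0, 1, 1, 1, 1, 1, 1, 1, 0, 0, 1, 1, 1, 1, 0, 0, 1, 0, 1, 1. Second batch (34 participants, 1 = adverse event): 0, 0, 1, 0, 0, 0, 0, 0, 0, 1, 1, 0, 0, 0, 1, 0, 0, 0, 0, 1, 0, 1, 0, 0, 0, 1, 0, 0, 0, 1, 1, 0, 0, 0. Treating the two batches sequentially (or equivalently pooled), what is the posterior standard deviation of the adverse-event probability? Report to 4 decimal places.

The Beta prior is conjugate to a Binomial/Bernoulli likelihood; the update adds successes to α and failures to β.
After batch 1: Beta(3.93+22, 6.42+9) = Beta(25.93, 15.42).
After batch 2: Beta(25.93+9, 15.42+25) = Beta(34.93, 40.42).
Var = αβ/((α+β)²(α+β+1)) = 34.93·40.42/(75.35²·76.35) = 0.00325701; SD = √0.00325701 = 0.0571.

0.0571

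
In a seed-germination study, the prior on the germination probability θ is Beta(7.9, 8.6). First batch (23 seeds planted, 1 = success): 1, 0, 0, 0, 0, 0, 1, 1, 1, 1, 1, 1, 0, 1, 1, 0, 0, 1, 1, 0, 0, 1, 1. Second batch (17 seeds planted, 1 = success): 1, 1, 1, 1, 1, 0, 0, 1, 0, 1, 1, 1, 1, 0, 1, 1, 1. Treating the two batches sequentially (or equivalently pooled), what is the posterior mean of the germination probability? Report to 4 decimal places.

The Beta prior is conjugate to a Binomial/Bernoulli likelihood; the update adds successes to α and failures to β.
After batch 1: Beta(7.9+13, 8.6+10) = Beta(20.9, 18.6).
After batch 2: Beta(20.9+13, 18.6+4) = Beta(33.9, 22.6).
Posterior mean = α/(α+β) = 33.9/56.5 = 0.6000.

0.6000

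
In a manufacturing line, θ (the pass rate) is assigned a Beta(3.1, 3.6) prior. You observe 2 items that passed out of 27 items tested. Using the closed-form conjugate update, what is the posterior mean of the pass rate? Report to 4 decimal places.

0.1513

The Beta prior is conjugate to a Binomial/Bernoulli likelihood; the update adds successes to α and failures to β.
Posterior: Beta(α+k, β+n−k) = Beta(3.1+2, 3.6+25) = Beta(5.1, 28.6).
Posterior mean = α/(α+β) = 5.1/33.7 = 0.1513.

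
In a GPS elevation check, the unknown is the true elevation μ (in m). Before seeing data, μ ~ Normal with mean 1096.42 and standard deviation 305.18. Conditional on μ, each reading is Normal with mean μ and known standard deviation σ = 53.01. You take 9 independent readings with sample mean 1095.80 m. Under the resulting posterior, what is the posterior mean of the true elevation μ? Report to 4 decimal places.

For Normal data with known variance σ², a Normal(μ₀, σ₀²) prior on μ is conjugate. Posterior precision = 1/σ₀² + n/σ²; posterior mean is the precision-weighted average of μ₀ and x̄.
n·x̄ = 9·1095.80 = 9862.2.
σ₀² = 305.18² = 93134.8324, σ² = 53.01² = 2810.0601; σ² + n·σ₀² = 2810.0601 + 9·93134.8324 = 841023.5517.
Posterior mean = (μ₀/σ₀² + n·x̄/σ²)/(1/σ₀² + n/σ²) = (σ²·μ₀ + σ₀²·n·x̄)/(σ² + n·σ₀²) = (2810.0601·1096.42 + 93134.8324·9862.2)/841023.5517 = 921595350.190122/841023.5517 = 1095.8021.

1095.8021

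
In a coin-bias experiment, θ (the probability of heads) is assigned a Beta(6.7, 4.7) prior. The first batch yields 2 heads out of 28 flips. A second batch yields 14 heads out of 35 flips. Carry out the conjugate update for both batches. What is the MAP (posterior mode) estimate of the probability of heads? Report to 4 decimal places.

0.2997

The Beta prior is conjugate to a Binomial/Bernoulli likelihood; the update adds successes to α and failures to β.
After batch 1: Beta(6.7+2, 4.7+26) = Beta(8.7, 30.7).
After batch 2: Beta(8.7+14, 30.7+21) = Beta(22.7, 51.7).
Mode of Beta(a,b) for a,b>1 is (a−1)/(a+b−2) = 21.7/72.4 = 0.2997.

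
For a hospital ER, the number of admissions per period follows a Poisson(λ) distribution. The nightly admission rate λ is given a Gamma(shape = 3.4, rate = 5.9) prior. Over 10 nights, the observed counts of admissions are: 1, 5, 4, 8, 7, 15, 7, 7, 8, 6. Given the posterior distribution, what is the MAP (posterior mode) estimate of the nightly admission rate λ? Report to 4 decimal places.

4.4277

With a Gamma(shape α, rate β) prior, the Poisson likelihood is conjugate: the posterior is Gamma(α + ΣXᵢ, β + n).
Sum of counts S = 68 over n = 10 nights.
Posterior: Gamma(α+S, β+n) = Gamma(3.4+68, 5.9+10) = Gamma(71.4, 15.9).
Mode of Gamma(α,β) for α≥1 is (α−1)/β = 70.4/15.9 = 4.4277.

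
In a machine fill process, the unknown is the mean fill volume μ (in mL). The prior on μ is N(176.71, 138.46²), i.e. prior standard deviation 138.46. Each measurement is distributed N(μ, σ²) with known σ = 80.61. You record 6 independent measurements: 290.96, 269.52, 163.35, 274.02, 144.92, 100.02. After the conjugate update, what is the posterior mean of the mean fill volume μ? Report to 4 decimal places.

205.5050

For Normal data with known variance σ², a Normal(μ₀, σ₀²) prior on μ is conjugate. Posterior precision = 1/σ₀² + n/σ²; posterior mean is the precision-weighted average of μ₀ and x̄.
Σxᵢ = 290.96 + 269.52 + 163.35 + 274.02 + 144.92 + 100.02 = 1242.79, so n·x̄ = 1242.79.
σ₀² = 138.46² = 19171.1716, σ² = 80.61² = 6497.9721; σ² + n·σ₀² = 6497.9721 + 6·19171.1716 = 121525.0017.
Posterior mean = (μ₀/σ₀² + n·x̄/σ²)/(1/σ₀² + n/σ²) = (σ²·μ₀ + σ₀²·n·x̄)/(σ² + n·σ₀²) = (6497.9721·176.71 + 19171.1716·1242.79)/121525.0017 = 24973997.002555/121525.0017 = 205.5050.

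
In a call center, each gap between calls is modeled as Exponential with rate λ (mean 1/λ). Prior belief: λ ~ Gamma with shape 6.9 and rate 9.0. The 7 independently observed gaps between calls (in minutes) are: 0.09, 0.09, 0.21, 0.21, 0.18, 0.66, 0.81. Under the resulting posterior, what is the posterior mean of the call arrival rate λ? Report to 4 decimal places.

With a Gamma(shape α, rate β) prior on the exponential rate λ, the posterior after n observations with total T = Σxᵢ is Gamma(α+n, β+T).
Sum of observations T = 2.25 minutes; n = 7.
Posterior: Gamma(6.9+7, 9.0+2.25) = Gamma(13.9, 11.25).
Posterior mean of λ = α/β = 13.9/11.25 = 1.2356.

1.2356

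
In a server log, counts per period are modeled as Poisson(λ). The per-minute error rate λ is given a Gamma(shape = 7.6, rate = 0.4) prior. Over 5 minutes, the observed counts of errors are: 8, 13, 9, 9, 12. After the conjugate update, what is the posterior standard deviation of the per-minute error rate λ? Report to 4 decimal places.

1.4176

With a Gamma(shape α, rate β) prior, the Poisson likelihood is conjugate: the posterior is Gamma(α + ΣXᵢ, β + n).
Sum of counts S = 51 over n = 5 minutes.
Posterior: Gamma(α+S, β+n) = Gamma(7.6+51, 0.4+5) = Gamma(58.6, 5.4).
SD = √α/β = √58.6/5.4 = 1.4176.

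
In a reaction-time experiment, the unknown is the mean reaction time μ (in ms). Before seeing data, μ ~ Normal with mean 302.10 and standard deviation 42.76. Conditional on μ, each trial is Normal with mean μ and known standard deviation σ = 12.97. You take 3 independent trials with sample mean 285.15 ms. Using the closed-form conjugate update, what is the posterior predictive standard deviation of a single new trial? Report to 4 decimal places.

For Normal data with known variance σ², a Normal(μ₀, σ₀²) prior on μ is conjugate. Posterior precision = 1/σ₀² + n/σ²; posterior mean is the precision-weighted average of μ₀ and x̄.
σ₀² = 42.76² = 1828.4176, σ² = 12.97² = 168.2209; σ² + n·σ₀² = 168.2209 + 3·1828.4176 = 5653.4737.
Posterior precision = 1/σ₀² + n/σ² = 1/1828.4176 + 3/168.2209 = (σ² + n·σ₀²)/(σ₀²σ²) = 5653.4737/(1828.4176·168.2209); posterior variance σₙ² = σ₀²σ²/(σ² + n·σ₀²) = 1828.4176·168.2209/5653.4737 = 54.405145.
Predictive variance for one new observation = σₙ² + σ² = 1828.4176·168.2209/5653.4737 + 168.2209 = σ²·(σ₀² + 5653.4737)/5653.4737 = 168.2209·7481.8913/5653.4737 = 222.626045; SD = √(168.2209·7481.8913/5653.4737) = 14.9207.

14.9207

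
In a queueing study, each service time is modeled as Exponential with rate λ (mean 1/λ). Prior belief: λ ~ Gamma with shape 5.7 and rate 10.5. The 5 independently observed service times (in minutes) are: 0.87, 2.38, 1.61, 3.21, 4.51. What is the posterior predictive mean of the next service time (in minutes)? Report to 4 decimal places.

With a Gamma(shape α, rate β) prior on the exponential rate λ, the posterior after n observations with total T = Σxᵢ is Gamma(α+n, β+T).
Sum of observations T = 12.58 minutes; n = 5.
Posterior: Gamma(5.7+5, 10.5+12.58) = Gamma(10.7, 23.08).
The predictive distribution for the next observation is Lomax; its mean is β/(α−1) = 23.08/9.7 = 2.3794.

2.3794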